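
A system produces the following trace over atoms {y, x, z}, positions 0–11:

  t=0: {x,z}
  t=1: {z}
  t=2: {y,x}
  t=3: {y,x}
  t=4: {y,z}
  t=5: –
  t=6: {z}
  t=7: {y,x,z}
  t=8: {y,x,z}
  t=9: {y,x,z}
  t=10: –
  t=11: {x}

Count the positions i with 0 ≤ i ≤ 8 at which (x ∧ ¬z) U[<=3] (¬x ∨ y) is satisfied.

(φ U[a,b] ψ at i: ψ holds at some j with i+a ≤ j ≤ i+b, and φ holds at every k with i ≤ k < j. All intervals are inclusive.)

Evaluate at each i in [0,8]:
  i=0: ✗ (lhs fails at k=0 before rhs at j=1)
  i=1: ✓ (rhs at j=1)
  i=2: ✓ (rhs at j=2)
  i=3: ✓ (rhs at j=3)
  i=4: ✓ (rhs at j=4)
  i=5: ✓ (rhs at j=5)
  i=6: ✓ (rhs at j=6)
  i=7: ✓ (rhs at j=7)
  i=8: ✓ (rhs at j=8)
Positions where it holds: {1, 2, 3, 4, 5, 6, 7, 8} → 8.

8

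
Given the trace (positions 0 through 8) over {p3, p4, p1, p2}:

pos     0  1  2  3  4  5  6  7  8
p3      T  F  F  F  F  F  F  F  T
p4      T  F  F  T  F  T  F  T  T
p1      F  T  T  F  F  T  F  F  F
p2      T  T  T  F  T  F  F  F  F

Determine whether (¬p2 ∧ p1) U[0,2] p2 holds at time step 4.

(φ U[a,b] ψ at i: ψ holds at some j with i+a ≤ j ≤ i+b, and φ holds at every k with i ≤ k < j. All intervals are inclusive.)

Need some j in [4,6] with p2, and (¬p2 ∧ p1) at every k in [4,j-1].
  j=4: p2 holds; no prefix to check → satisfied.

True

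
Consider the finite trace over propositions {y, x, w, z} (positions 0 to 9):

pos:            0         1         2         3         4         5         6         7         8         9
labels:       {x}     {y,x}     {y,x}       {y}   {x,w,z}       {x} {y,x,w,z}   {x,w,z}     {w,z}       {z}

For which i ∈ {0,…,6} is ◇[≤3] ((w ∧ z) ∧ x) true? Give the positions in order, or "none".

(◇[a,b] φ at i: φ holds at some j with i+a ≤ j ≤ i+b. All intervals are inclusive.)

Evaluate at each i in [0,6]:
  i=0: ✗ (none in [0,3])
  i=1: ✓ (witness j=4)
  i=2: ✓ (witness j=4)
  i=3: ✓ (witness j=4)
  i=4: ✓ (witness j=4)
  i=5: ✓ (witness j=6)
  i=6: ✓ (witness j=6)

1, 2, 3, 4, 5, 6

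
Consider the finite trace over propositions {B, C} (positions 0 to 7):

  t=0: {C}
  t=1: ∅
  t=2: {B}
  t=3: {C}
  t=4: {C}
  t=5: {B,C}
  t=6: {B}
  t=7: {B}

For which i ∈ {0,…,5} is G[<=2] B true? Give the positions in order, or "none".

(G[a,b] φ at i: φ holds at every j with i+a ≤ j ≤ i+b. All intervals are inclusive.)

5

Evaluate at each i in [0,5]:
  i=0: ✗ (fails at j=0)
  i=1: ✗ (fails at j=1)
  i=2: ✗ (fails at j=3)
  i=3: ✗ (fails at j=3)
  i=4: ✗ (fails at j=4)
  i=5: ✓ (all of [5,7])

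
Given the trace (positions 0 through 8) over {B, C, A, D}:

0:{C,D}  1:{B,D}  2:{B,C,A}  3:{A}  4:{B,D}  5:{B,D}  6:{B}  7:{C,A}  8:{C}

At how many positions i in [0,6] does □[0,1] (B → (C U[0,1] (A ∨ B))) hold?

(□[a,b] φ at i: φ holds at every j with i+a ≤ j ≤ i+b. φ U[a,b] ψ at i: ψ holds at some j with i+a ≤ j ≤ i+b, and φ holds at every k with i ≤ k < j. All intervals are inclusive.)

7

Evaluate at each i in [0,6]:
  i=0: ✓ (all of [0,1])
  i=1: ✓ (all of [1,2])
  i=2: ✓ (all of [2,3])
  i=3: ✓ (all of [3,4])
  i=4: ✓ (all of [4,5])
  i=5: ✓ (all of [5,6])
  i=6: ✓ (all of [6,7])
Positions where it holds: {0, 1, 2, 3, 4, 5, 6} → 7.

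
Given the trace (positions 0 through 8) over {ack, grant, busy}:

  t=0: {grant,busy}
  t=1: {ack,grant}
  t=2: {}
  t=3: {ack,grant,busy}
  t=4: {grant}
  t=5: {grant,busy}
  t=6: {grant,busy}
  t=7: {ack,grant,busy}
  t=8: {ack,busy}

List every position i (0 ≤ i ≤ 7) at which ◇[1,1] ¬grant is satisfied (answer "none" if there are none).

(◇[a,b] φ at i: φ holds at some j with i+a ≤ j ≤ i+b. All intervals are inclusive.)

1, 7

Evaluate at each i in [0,7]:
  i=0: ✗ (none in [1,1])
  i=1: ✓ (witness j=2)
  i=2: ✗ (none in [3,3])
  i=3: ✗ (none in [4,4])
  i=4: ✗ (none in [5,5])
  i=5: ✗ (none in [6,6])
  i=6: ✗ (none in [7,7])
  i=7: ✓ (witness j=8)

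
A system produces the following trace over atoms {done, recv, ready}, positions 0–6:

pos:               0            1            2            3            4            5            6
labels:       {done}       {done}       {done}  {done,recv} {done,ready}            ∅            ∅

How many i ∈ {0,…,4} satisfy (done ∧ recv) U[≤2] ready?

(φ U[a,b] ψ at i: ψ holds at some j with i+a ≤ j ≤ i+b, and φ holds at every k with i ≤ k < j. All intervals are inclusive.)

2

Evaluate at each i in [0,4]:
  i=0: ✗ (no rhs in [0,2])
  i=1: ✗ (no rhs in [1,3])
  i=2: ✗ (lhs fails at k=2 before rhs at j=4)
  i=3: ✓ (rhs at j=4; lhs holds on [3,3])
  i=4: ✓ (rhs at j=4)
Positions where it holds: {3, 4} → 2.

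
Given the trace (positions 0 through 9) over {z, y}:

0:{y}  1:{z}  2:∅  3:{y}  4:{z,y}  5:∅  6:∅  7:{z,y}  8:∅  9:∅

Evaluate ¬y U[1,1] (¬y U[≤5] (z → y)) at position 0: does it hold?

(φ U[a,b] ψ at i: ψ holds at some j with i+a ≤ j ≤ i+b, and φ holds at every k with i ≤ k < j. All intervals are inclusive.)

Need some j in [1,1] with (¬y U[≤5] (z → y)), and ¬y at every k in [0,j-1].
  j=1: (¬y U[≤5] (z → y)) holds, but ¬y fails at k=0 → not this j.
No j in the window works → until fails.

No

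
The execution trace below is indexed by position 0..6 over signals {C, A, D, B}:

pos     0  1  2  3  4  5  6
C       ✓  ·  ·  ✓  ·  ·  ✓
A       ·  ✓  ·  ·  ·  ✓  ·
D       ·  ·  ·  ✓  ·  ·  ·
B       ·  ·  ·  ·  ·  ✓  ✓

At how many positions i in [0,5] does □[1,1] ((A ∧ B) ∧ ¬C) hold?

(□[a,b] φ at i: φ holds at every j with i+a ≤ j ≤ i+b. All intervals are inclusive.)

1

Evaluate at each i in [0,5]:
  i=0: ✗ (fails at j=1)
  i=1: ✗ (fails at j=2)
  i=2: ✗ (fails at j=3)
  i=3: ✗ (fails at j=4)
  i=4: ✓ (all of [5,5])
  i=5: ✗ (fails at j=6)
Positions where it holds: {4} → 1.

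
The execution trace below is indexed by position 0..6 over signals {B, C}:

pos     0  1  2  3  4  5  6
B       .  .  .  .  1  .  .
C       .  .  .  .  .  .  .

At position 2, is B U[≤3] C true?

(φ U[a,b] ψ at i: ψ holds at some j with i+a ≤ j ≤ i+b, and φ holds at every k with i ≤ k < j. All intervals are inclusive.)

Need some j in [2,5] with C, and B at every k in [2,j-1].
  j=2: C false.
  j=3: C false.
  j=4: C false.
  j=5: C false.
No j in the window works → until fails.

No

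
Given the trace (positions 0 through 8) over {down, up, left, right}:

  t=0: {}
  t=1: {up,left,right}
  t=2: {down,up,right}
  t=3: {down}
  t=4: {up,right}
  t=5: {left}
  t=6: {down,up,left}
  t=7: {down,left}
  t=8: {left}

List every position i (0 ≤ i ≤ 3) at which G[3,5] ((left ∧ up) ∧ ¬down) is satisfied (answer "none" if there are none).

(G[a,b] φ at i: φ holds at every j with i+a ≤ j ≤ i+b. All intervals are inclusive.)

none

Evaluate at each i in [0,3]:
  i=0: ✗ (fails at j=3)
  i=1: ✗ (fails at j=4)
  i=2: ✗ (fails at j=5)
  i=3: ✗ (fails at j=6)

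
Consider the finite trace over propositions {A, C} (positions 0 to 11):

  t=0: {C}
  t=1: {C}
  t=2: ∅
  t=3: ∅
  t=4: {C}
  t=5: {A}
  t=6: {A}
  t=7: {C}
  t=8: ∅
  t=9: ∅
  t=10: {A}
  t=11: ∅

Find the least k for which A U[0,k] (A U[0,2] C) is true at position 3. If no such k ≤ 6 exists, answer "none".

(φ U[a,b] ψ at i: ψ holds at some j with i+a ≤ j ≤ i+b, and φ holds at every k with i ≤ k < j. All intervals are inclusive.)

Need earliest j ≥ 3 with (A U[0,2] C), and A at every k in [3,j-1].
  j=3: rhs fails.
  j=4: rhs holds but lhs fails at k=3.
  j=5: rhs holds but lhs fails at k=3.
  j=6: rhs holds but lhs fails at k=3.
  j=7: rhs holds but lhs fails at k=3.
  j=8: rhs fails.
  j=9: rhs fails.
No witness within the range → none.

none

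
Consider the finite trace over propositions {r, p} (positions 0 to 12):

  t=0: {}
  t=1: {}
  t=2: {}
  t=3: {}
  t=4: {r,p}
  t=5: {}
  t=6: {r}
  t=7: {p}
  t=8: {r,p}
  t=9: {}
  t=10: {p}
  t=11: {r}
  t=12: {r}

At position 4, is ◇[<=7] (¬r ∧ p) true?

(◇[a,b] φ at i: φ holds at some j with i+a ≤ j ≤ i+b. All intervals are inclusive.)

Check (¬r ∧ p) at each j in [4,11]:
  j=4: false
  j=5: false
  j=6: false
  j=7: true
  j=8: false
  j=9: false
  j=10: true
  j=11: false
Found at j=7 → formula holds.

Holds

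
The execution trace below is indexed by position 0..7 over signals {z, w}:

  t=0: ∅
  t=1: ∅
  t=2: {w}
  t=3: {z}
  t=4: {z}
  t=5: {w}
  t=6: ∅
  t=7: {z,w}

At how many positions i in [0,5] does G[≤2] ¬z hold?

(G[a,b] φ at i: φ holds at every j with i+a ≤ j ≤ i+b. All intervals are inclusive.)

Evaluate at each i in [0,5]:
  i=0: ✓ (all of [0,2])
  i=1: ✗ (fails at j=3)
  i=2: ✗ (fails at j=3)
  i=3: ✗ (fails at j=3)
  i=4: ✗ (fails at j=4)
  i=5: ✗ (fails at j=7)
Positions where it holds: {0} → 1.

1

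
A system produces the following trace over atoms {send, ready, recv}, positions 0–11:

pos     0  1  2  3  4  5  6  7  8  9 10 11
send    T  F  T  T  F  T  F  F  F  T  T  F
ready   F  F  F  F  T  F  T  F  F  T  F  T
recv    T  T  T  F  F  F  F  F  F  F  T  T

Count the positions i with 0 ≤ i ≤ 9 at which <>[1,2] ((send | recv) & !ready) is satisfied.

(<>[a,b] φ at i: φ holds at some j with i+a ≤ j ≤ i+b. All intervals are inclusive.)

7

Evaluate at each i in [0,9]:
  i=0: ✓ (witness j=1)
  i=1: ✓ (witness j=2)
  i=2: ✓ (witness j=3)
  i=3: ✓ (witness j=5)
  i=4: ✓ (witness j=5)
  i=5: ✗ (none in [6,7])
  i=6: ✗ (none in [7,8])
  i=7: ✗ (none in [8,9])
  i=8: ✓ (witness j=10)
  i=9: ✓ (witness j=10)
Positions where it holds: {0, 1, 2, 3, 4, 8, 9} → 7.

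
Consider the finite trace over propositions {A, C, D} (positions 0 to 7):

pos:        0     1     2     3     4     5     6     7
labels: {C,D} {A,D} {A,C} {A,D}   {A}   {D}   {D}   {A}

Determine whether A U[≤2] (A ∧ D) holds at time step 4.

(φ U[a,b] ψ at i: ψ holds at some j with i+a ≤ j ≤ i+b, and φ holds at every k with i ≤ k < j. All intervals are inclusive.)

False

Need some j in [4,6] with (A ∧ D), and A at every k in [4,j-1].
  j=4: (A ∧ D) false.
  j=5: (A ∧ D) false.
  j=6: (A ∧ D) false.
No j in the window works → until fails.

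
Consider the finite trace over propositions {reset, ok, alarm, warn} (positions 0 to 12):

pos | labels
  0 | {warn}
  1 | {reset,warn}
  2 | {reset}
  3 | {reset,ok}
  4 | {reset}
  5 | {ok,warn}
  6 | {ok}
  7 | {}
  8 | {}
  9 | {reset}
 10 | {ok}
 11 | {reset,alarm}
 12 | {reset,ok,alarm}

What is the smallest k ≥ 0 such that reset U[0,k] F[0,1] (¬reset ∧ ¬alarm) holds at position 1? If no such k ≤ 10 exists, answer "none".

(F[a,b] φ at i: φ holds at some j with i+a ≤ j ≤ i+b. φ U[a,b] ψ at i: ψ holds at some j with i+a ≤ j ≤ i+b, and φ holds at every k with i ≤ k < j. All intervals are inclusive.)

Need earliest j ≥ 1 with F[0,1] (¬reset ∧ ¬alarm), and reset at every k in [1,j-1].
  j=1: rhs fails.
  j=2: rhs fails.
  j=3: rhs fails.
  j=4: rhs holds; lhs holds on [1,3]. k = 3.

3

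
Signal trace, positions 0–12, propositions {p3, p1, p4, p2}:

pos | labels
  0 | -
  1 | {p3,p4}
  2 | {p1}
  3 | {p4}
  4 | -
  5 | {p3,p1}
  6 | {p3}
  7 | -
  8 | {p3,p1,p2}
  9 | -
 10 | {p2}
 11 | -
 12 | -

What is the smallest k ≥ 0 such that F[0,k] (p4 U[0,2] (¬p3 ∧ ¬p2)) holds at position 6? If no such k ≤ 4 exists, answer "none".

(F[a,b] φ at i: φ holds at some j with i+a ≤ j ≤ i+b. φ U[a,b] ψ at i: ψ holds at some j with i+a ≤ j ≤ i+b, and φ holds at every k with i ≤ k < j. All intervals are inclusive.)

1

Scan j = 6,7,… for (p4 U[0,2] (¬p3 ∧ ¬p2)):
  j=6: fails
  j=7: holds
First hit at j=7, so smallest k = 7-6 = 1.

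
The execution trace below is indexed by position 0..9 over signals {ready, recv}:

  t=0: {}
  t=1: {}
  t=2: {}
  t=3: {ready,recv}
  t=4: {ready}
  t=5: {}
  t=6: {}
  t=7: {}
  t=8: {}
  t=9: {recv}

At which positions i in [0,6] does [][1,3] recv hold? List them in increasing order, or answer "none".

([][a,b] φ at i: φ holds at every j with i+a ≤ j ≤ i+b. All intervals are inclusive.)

none

Evaluate at each i in [0,6]:
  i=0: ✗ (fails at j=1)
  i=1: ✗ (fails at j=2)
  i=2: ✗ (fails at j=4)
  i=3: ✗ (fails at j=4)
  i=4: ✗ (fails at j=5)
  i=5: ✗ (fails at j=6)
  i=6: ✗ (fails at j=7)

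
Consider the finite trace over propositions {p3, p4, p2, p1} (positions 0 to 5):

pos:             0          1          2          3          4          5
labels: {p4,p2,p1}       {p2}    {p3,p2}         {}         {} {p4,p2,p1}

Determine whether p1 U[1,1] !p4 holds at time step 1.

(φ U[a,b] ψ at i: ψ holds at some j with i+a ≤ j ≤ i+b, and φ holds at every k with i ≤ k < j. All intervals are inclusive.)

No

Need some j in [2,2] with !p4, and p1 at every k in [1,j-1].
  j=2: !p4 holds, but p1 fails at k=1 → not this j.
No j in the window works → until fails.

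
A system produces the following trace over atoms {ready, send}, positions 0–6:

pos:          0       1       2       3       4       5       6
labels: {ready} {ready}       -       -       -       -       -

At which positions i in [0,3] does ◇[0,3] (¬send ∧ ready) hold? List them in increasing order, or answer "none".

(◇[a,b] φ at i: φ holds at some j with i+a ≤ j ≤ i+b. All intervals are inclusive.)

Evaluate at each i in [0,3]:
  i=0: ✓ (witness j=0)
  i=1: ✓ (witness j=1)
  i=2: ✗ (none in [2,5])
  i=3: ✗ (none in [3,6])

0, 1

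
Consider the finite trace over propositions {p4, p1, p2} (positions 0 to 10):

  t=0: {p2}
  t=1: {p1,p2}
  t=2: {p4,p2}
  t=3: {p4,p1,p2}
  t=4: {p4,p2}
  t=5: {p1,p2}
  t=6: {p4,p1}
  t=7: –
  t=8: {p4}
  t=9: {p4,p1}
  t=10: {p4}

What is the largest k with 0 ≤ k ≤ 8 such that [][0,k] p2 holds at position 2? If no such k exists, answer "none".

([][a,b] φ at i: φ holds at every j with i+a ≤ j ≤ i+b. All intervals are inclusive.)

3

p2 must hold from j=2 onward; find where it first fails.
  j=2: holds
  j=3: holds
  j=4: holds
  j=5: holds
  j=6: fails
Holds on [2,5], so largest k = 3.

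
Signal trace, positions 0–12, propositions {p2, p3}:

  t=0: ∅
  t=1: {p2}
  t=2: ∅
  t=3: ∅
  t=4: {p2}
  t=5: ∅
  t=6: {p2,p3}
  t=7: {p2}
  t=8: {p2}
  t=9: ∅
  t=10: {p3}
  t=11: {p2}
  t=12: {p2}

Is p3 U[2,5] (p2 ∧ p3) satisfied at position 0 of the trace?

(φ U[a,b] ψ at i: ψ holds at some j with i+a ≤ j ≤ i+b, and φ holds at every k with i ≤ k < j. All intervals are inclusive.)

False

Need some j in [2,5] with (p2 ∧ p3), and p3 at every k in [0,j-1].
  j=2: (p2 ∧ p3) false.
  j=3: (p2 ∧ p3) false.
  j=4: (p2 ∧ p3) false.
  j=5: (p2 ∧ p3) false.
No j in the window works → until fails.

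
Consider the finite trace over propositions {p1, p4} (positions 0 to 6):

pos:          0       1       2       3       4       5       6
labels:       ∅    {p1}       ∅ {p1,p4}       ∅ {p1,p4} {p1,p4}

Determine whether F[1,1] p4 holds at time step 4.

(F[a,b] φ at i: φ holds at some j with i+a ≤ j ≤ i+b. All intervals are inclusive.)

Holds

Check p4 at each j in [5,5]:
  j=5: true
Found at j=5 → formula holds.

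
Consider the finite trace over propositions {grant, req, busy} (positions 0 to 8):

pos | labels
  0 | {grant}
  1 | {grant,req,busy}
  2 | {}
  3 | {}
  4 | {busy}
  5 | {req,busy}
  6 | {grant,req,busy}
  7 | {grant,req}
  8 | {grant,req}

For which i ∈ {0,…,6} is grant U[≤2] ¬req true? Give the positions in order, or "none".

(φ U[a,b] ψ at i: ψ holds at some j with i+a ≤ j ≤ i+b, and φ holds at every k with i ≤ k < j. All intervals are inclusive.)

0, 1, 2, 3, 4

Evaluate at each i in [0,6]:
  i=0: ✓ (rhs at j=0)
  i=1: ✓ (rhs at j=2; lhs holds on [1,1])
  i=2: ✓ (rhs at j=2)
  i=3: ✓ (rhs at j=3)
  i=4: ✓ (rhs at j=4)
  i=5: ✗ (no rhs in [5,7])
  i=6: ✗ (no rhs in [6,8])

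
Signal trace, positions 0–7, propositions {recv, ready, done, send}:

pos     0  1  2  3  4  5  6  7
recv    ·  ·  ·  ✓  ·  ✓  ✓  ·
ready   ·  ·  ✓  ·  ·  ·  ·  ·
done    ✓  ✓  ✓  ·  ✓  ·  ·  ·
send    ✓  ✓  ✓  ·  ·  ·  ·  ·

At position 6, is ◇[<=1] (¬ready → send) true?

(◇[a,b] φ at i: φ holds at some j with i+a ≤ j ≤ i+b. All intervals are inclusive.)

False

Check (¬ready → send) at each j in [6,7]:
  j=6: false
  j=7: false
No position in the window satisfies it → formula fails.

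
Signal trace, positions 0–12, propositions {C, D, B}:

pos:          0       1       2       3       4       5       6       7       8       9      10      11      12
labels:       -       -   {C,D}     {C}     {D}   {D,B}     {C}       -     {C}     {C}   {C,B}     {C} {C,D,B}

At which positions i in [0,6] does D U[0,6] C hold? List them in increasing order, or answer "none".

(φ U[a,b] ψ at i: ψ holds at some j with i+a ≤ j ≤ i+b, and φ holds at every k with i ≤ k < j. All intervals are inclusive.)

Evaluate at each i in [0,6]:
  i=0: ✗ (lhs fails at k=0 before rhs at j=2)
  i=1: ✗ (lhs fails at k=1 before rhs at j=2)
  i=2: ✓ (rhs at j=2)
  i=3: ✓ (rhs at j=3)
  i=4: ✓ (rhs at j=6; lhs holds on [4,5])
  i=5: ✓ (rhs at j=6; lhs holds on [5,5])
  i=6: ✓ (rhs at j=6)

2, 3, 4, 5, 6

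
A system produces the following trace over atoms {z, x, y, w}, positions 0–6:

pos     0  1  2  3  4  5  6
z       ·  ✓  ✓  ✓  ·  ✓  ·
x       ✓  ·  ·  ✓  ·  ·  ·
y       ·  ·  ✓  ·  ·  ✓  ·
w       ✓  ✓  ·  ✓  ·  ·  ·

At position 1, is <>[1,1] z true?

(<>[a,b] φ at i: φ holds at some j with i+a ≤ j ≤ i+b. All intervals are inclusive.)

Check z at each j in [2,2]:
  j=2: true
Found at j=2 → formula holds.

Holds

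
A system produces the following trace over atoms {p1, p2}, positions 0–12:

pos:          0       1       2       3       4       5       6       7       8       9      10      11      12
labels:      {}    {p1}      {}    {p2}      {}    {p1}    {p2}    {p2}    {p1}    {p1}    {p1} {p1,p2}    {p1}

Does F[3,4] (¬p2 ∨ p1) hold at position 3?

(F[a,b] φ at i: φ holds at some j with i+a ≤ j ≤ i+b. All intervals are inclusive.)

Check (¬p2 ∨ p1) at each j in [6,7]:
  j=6: false
  j=7: false
No position in the window satisfies it → formula fails.

No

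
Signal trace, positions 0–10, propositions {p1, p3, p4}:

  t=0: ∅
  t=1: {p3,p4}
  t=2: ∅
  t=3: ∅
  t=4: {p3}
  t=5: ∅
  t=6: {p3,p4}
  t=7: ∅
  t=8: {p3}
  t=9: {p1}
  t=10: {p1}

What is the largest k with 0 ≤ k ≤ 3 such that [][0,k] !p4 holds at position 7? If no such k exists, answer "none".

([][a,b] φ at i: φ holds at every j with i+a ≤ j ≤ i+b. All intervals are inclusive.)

3

!p4 must hold from j=7 onward; find where it first fails.
  j=7: holds
  j=8: holds
  j=9: holds
  j=10: holds
Holds through j=10; largest k = 3.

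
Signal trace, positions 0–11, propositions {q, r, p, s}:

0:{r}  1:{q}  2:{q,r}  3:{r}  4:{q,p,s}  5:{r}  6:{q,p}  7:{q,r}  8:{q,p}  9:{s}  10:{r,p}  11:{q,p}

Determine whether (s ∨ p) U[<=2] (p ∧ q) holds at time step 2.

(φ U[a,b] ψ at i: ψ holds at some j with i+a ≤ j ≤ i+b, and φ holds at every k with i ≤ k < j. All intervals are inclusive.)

Need some j in [2,4] with (p ∧ q), and (s ∨ p) at every k in [2,j-1].
  j=2: (p ∧ q) false.
  j=3: (p ∧ q) false.
  j=4: (p ∧ q) holds, but (s ∨ p) fails at k=2 → not this j.
No j in the window works → until fails.

False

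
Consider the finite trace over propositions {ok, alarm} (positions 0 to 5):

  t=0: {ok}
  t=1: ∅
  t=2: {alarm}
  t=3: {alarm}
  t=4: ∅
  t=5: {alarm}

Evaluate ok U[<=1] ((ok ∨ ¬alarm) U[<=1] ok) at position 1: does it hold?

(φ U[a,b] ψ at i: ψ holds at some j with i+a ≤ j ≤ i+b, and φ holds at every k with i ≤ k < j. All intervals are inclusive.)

Need some j in [1,2] with ((ok ∨ ¬alarm) U[<=1] ok), and ok at every k in [1,j-1].
  j=1: ((ok ∨ ¬alarm) U[<=1] ok) — fails.
  j=2: ((ok ∨ ¬alarm) U[<=1] ok) — fails.
No j in the window works → until fails.

No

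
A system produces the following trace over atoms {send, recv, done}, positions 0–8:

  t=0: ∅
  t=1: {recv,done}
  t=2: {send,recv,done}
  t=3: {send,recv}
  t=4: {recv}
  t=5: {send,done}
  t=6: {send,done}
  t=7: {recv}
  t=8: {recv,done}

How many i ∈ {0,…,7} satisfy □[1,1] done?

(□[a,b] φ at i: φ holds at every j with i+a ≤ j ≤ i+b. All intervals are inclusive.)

Evaluate at each i in [0,7]:
  i=0: ✓ (all of [1,1])
  i=1: ✓ (all of [2,2])
  i=2: ✗ (fails at j=3)
  i=3: ✗ (fails at j=4)
  i=4: ✓ (all of [5,5])
  i=5: ✓ (all of [6,6])
  i=6: ✗ (fails at j=7)
  i=7: ✓ (all of [8,8])
Positions where it holds: {0, 1, 4, 5, 7} → 5.

5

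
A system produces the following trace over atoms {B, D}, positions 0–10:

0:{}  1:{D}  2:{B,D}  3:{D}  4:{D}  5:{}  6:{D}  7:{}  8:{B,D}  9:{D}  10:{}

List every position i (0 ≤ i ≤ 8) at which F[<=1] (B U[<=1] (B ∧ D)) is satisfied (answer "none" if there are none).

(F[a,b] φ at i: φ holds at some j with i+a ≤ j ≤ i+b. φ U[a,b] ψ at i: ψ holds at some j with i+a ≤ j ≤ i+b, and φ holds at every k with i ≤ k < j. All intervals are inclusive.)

Evaluate at each i in [0,8]:
  i=0: ✗ (none in [0,1])
  i=1: ✓ (witness j=2)
  i=2: ✓ (witness j=2)
  i=3: ✗ (none in [3,4])
  i=4: ✗ (none in [4,5])
  i=5: ✗ (none in [5,6])
  i=6: ✗ (none in [6,7])
  i=7: ✓ (witness j=8)
  i=8: ✓ (witness j=8)

1, 2, 7, 8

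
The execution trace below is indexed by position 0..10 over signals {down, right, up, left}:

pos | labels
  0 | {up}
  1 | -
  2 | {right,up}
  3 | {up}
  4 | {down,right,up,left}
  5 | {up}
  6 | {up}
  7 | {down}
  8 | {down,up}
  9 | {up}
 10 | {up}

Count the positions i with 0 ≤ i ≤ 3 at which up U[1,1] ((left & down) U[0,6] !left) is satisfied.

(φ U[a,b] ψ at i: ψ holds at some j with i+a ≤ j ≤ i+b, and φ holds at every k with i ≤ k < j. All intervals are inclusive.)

Evaluate at each i in [0,3]:
  i=0: ✓ (rhs at j=1; lhs holds on [0,0])
  i=1: ✗ (lhs fails at k=1 before rhs at j=2)
  i=2: ✓ (rhs at j=3; lhs holds on [2,2])
  i=3: ✓ (rhs at j=4; lhs holds on [3,3])
Positions where it holds: {0, 2, 3} → 3.

3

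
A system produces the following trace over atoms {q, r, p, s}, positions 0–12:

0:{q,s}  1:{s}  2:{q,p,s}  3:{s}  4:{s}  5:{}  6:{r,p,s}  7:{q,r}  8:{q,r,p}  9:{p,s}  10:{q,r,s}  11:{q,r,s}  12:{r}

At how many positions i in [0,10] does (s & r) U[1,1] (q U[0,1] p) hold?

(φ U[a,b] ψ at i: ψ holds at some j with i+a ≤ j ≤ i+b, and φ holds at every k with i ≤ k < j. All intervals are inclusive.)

1

Evaluate at each i in [0,10]:
  i=0: ✗ (no rhs in [1,1])
  i=1: ✗ (lhs fails at k=1 before rhs at j=2)
  i=2: ✗ (no rhs in [3,3])
  i=3: ✗ (no rhs in [4,4])
  i=4: ✗ (no rhs in [5,5])
  i=5: ✗ (lhs fails at k=5 before rhs at j=6)
  i=6: ✓ (rhs at j=7; lhs holds on [6,6])
  i=7: ✗ (lhs fails at k=7 before rhs at j=8)
  i=8: ✗ (lhs fails at k=8 before rhs at j=9)
  i=9: ✗ (no rhs in [10,10])
  i=10: ✗ (no rhs in [11,11])
Positions where it holds: {6} → 1.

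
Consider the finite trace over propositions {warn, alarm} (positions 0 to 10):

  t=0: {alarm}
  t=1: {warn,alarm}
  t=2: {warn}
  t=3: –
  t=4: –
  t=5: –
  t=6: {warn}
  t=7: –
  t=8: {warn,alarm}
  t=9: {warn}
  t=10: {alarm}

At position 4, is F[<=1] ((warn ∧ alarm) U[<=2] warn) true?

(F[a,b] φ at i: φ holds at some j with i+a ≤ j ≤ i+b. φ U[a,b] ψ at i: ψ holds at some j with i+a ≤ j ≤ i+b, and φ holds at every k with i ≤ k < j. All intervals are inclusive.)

Check ((warn ∧ alarm) U[<=2] warn) at each j in [4,5]:
  j=4: fails
  j=5: fails
No position in the window satisfies it → formula fails.

False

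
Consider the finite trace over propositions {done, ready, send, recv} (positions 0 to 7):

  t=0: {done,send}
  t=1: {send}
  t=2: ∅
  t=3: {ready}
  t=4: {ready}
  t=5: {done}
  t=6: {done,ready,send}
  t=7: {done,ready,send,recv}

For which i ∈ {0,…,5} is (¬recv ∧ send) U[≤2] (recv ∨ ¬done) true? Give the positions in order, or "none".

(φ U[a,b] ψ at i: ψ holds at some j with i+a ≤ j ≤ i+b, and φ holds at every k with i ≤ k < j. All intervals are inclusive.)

Evaluate at each i in [0,5]:
  i=0: ✓ (rhs at j=1; lhs holds on [0,0])
  i=1: ✓ (rhs at j=1)
  i=2: ✓ (rhs at j=2)
  i=3: ✓ (rhs at j=3)
  i=4: ✓ (rhs at j=4)
  i=5: ✗ (lhs fails at k=5 before rhs at j=7)

0, 1, 2, 3, 4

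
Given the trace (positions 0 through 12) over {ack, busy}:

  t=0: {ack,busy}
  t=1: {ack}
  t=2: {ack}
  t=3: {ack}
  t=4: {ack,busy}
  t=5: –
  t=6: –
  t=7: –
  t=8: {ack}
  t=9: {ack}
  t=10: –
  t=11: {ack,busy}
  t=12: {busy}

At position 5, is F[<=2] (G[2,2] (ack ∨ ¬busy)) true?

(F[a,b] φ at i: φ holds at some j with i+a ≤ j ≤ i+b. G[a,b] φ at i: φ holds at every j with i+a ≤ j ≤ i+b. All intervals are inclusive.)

Yes

Check G[2,2] (ack ∨ ¬busy) at each j in [5,7]:
  j=5: holds on [7,7]
  j=6: holds on [8,8]
  j=7: holds on [9,9]
Found at j=5 → formula holds.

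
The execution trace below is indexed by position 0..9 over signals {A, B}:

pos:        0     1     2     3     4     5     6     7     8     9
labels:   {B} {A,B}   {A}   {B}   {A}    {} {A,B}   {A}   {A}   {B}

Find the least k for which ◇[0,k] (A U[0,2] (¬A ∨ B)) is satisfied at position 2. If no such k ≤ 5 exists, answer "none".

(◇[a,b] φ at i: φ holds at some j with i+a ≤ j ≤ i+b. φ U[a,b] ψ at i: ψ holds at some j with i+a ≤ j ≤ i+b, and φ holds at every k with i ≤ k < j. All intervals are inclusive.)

Scan j = 2,3,… for (A U[0,2] (¬A ∨ B)):
  j=2: holds
First hit at j=2, so smallest k = 2-2 = 0.

0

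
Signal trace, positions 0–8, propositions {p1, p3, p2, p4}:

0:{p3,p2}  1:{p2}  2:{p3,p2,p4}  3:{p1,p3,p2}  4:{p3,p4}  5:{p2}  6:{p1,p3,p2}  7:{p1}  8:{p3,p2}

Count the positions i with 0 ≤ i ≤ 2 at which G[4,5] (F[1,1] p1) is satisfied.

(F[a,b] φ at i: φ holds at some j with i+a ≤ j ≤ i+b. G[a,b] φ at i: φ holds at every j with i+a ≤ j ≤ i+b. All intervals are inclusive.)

1

Evaluate at each i in [0,2]:
  i=0: ✗ (fails at j=4)
  i=1: ✓ (all of [5,6])
  i=2: ✗ (fails at j=7)
Positions where it holds: {1} → 1.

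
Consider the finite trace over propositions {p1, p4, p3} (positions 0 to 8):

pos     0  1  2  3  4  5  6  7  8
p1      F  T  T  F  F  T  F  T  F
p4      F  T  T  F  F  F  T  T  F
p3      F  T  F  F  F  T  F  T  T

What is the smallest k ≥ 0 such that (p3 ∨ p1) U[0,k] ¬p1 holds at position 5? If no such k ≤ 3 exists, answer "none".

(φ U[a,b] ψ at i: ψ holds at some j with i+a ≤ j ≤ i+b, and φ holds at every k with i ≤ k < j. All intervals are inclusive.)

Need earliest j ≥ 5 with ¬p1, and (p3 ∨ p1) at every k in [5,j-1].
  j=5: rhs fails.
  j=6: rhs holds; lhs holds on [5,5]. k = 1.

1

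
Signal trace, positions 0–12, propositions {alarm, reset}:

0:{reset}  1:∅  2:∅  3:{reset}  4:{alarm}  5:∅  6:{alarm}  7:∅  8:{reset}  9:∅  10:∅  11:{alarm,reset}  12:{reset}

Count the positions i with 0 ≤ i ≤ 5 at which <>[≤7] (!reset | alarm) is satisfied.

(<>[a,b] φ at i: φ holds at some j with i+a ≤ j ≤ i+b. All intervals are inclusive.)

6

Evaluate at each i in [0,5]:
  i=0: ✓ (witness j=1)
  i=1: ✓ (witness j=1)
  i=2: ✓ (witness j=2)
  i=3: ✓ (witness j=4)
  i=4: ✓ (witness j=4)
  i=5: ✓ (witness j=5)
Positions where it holds: {0, 1, 2, 3, 4, 5} → 6.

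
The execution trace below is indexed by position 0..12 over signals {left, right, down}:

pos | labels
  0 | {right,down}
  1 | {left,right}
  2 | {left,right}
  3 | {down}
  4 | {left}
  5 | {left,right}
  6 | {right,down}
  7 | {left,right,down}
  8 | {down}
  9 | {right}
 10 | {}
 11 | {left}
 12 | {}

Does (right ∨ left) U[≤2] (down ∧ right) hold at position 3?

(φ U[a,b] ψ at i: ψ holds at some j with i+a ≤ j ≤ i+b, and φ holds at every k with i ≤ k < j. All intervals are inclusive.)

Does not hold

Need some j in [3,5] with (down ∧ right), and (right ∨ left) at every k in [3,j-1].
  j=3: (down ∧ right) false.
  j=4: (down ∧ right) false.
  j=5: (down ∧ right) false.
No j in the window works → until fails.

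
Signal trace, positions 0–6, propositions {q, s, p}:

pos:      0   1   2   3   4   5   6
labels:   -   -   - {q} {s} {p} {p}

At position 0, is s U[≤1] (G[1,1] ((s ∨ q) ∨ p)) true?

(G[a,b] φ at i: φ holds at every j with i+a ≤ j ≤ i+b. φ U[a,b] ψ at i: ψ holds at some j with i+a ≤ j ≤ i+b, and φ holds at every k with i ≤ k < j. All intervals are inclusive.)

False

Need some j in [0,1] with G[1,1] ((s ∨ q) ∨ p), and s at every k in [0,j-1].
  j=0: G[1,1] ((s ∨ q) ∨ p) — fails at 1.
  j=1: G[1,1] ((s ∨ q) ∨ p) — fails at 2.
No j in the window works → until fails.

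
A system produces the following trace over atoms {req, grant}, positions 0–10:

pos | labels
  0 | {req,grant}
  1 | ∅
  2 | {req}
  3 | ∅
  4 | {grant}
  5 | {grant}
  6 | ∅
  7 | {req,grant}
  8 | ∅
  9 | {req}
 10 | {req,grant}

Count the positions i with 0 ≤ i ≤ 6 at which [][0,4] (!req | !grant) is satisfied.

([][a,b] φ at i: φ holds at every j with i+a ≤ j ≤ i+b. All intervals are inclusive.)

2

Evaluate at each i in [0,6]:
  i=0: ✗ (fails at j=0)
  i=1: ✓ (all of [1,5])
  i=2: ✓ (all of [2,6])
  i=3: ✗ (fails at j=7)
  i=4: ✗ (fails at j=7)
  i=5: ✗ (fails at j=7)
  i=6: ✗ (fails at j=7)
Positions where it holds: {1, 2} → 2.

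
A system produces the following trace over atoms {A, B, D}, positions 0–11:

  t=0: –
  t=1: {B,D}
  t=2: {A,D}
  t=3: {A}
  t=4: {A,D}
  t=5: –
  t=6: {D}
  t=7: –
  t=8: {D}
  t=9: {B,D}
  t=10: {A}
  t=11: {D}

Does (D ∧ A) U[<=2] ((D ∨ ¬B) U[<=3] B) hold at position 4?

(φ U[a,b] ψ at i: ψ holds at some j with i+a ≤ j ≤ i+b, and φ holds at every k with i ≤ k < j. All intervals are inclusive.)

Need some j in [4,6] with ((D ∨ ¬B) U[<=3] B), and (D ∧ A) at every k in [4,j-1].
  j=4: ((D ∨ ¬B) U[<=3] B) — fails.
  j=5: ((D ∨ ¬B) U[<=3] B) — fails.
  j=6: ((D ∨ ¬B) U[<=3] B) holds, but (D ∧ A) fails at k=5 → not this j.
No j in the window works → until fails.

No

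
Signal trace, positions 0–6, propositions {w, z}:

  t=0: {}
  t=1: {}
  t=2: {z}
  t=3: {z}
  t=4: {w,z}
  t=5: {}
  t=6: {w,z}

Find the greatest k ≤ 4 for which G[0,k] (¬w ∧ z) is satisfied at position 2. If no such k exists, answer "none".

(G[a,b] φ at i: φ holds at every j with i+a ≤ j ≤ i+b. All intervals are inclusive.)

(¬w ∧ z) must hold from j=2 onward; find where it first fails.
  j=2: holds
  j=3: holds
  j=4: fails
Holds on [2,3], so largest k = 1.

1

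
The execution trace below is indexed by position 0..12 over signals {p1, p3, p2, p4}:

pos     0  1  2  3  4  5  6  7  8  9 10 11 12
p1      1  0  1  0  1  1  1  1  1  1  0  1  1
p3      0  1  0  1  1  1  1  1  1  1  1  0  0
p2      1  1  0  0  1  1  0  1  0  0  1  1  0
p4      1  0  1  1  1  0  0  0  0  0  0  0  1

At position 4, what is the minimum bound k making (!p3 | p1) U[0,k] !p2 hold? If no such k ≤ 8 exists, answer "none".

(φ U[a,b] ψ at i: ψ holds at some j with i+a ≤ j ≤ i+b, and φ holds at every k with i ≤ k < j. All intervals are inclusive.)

Need earliest j ≥ 4 with !p2, and (!p3 | p1) at every k in [4,j-1].
  j=4: rhs fails.
  j=5: rhs fails.
  j=6: rhs holds; lhs holds on [4,5]. k = 2.

2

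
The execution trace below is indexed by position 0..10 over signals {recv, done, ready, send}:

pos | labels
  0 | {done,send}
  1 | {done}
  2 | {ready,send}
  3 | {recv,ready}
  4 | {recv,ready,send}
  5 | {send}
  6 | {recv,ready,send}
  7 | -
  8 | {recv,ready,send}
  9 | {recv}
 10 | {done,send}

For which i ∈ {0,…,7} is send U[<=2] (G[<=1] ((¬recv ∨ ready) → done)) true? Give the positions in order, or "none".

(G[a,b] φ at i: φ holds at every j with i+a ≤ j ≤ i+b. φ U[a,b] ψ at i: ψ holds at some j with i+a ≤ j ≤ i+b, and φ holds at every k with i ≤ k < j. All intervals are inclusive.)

Evaluate at each i in [0,7]:
  i=0: ✓ (rhs at j=0)
  i=1: ✗ (no rhs in [1,3])
  i=2: ✗ (no rhs in [2,4])
  i=3: ✗ (no rhs in [3,5])
  i=4: ✗ (no rhs in [4,6])
  i=5: ✗ (no rhs in [5,7])
  i=6: ✗ (no rhs in [6,8])
  i=7: ✗ (lhs fails at k=7 before rhs at j=9)

0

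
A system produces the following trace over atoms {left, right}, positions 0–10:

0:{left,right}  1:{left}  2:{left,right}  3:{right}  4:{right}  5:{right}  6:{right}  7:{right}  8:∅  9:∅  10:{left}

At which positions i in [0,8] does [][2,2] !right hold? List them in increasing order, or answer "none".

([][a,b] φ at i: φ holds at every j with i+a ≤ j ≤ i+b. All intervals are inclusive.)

Evaluate at each i in [0,8]:
  i=0: ✗ (fails at j=2)
  i=1: ✗ (fails at j=3)
  i=2: ✗ (fails at j=4)
  i=3: ✗ (fails at j=5)
  i=4: ✗ (fails at j=6)
  i=5: ✗ (fails at j=7)
  i=6: ✓ (all of [8,8])
  i=7: ✓ (all of [9,9])
  i=8: ✓ (all of [10,10])

6, 7, 8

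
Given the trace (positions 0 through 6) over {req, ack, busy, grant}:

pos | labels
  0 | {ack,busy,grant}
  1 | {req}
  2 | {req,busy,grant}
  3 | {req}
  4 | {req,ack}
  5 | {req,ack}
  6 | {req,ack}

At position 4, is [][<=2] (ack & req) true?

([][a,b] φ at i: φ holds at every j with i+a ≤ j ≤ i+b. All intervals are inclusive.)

True

Check (ack & req) at every j in [4,6]:
  j=4: true
  j=5: true
  j=6: true
All positions satisfy it → formula holds.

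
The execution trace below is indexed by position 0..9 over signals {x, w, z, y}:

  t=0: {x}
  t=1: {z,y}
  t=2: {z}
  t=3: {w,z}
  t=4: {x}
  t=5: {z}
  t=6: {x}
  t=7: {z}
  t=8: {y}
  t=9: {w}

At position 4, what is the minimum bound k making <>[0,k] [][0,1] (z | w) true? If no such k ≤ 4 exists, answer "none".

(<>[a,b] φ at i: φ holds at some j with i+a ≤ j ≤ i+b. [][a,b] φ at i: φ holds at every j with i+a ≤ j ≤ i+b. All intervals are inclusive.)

none

Scan j = 4,5,… for [][0,1] (z | w):
  j=4: fails
  j=5: fails
  j=6: fails
  j=7: fails
  j=8: fails
No j in [4,8] satisfies it → none.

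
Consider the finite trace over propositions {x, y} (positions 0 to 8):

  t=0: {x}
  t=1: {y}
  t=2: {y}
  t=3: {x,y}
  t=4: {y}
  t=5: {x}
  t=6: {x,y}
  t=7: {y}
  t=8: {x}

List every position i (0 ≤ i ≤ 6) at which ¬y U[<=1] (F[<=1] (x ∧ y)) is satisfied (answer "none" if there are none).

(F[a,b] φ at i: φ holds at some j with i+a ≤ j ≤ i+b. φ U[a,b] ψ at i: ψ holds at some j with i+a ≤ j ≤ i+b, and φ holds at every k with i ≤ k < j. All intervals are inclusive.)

Evaluate at each i in [0,6]:
  i=0: ✗ (no rhs in [0,1])
  i=1: ✗ (lhs fails at k=1 before rhs at j=2)
  i=2: ✓ (rhs at j=2)
  i=3: ✓ (rhs at j=3)
  i=4: ✗ (lhs fails at k=4 before rhs at j=5)
  i=5: ✓ (rhs at j=5)
  i=6: ✓ (rhs at j=6)

2, 3, 5, 6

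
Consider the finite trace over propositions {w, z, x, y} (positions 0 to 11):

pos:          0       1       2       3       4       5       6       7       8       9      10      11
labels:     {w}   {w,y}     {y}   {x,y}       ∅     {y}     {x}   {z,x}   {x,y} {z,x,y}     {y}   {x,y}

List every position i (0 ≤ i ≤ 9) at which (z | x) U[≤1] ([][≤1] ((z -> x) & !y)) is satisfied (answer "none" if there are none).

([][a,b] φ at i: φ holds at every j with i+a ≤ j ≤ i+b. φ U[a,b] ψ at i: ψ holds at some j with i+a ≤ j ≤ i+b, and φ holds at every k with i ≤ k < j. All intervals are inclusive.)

6

Evaluate at each i in [0,9]:
  i=0: ✗ (no rhs in [0,1])
  i=1: ✗ (no rhs in [1,2])
  i=2: ✗ (no rhs in [2,3])
  i=3: ✗ (no rhs in [3,4])
  i=4: ✗ (no rhs in [4,5])
  i=5: ✗ (lhs fails at k=5 before rhs at j=6)
  i=6: ✓ (rhs at j=6)
  i=7: ✗ (no rhs in [7,8])
  i=8: ✗ (no rhs in [8,9])
  i=9: ✗ (no rhs in [9,10])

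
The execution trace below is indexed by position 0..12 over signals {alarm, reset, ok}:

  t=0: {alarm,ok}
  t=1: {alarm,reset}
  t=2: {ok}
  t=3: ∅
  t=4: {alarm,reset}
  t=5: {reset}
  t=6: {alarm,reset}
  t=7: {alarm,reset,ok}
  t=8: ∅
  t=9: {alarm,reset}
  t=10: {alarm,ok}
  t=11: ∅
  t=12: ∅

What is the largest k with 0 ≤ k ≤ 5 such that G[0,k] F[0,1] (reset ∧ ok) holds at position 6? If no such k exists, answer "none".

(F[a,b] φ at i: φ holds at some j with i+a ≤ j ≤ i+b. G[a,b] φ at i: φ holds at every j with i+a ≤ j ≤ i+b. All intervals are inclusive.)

1

F[0,1] (reset ∧ ok) must hold from j=6 onward; find where it first fails.
  j=6: holds
  j=7: holds
  j=8: fails
Holds on [6,7], so largest k = 1.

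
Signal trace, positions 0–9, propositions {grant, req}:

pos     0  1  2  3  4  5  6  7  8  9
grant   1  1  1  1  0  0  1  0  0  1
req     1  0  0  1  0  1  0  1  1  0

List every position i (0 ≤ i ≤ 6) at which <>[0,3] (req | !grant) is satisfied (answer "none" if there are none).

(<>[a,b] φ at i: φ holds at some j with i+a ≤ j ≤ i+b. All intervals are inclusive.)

0, 1, 2, 3, 4, 5, 6

Evaluate at each i in [0,6]:
  i=0: ✓ (witness j=0)
  i=1: ✓ (witness j=3)
  i=2: ✓ (witness j=3)
  i=3: ✓ (witness j=3)
  i=4: ✓ (witness j=4)
  i=5: ✓ (witness j=5)
  i=6: ✓ (witness j=7)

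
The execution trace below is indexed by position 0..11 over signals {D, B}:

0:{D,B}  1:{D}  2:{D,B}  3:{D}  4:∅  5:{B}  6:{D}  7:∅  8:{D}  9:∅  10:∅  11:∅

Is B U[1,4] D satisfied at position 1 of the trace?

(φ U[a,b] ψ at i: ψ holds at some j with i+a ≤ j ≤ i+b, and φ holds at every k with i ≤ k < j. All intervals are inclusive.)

False

Need some j in [2,5] with D, and B at every k in [1,j-1].
  j=2: D holds, but B fails at k=1 → not this j.
  j=3: D holds, but B fails at k=1 → not this j.
  j=4: D false.
  j=5: D false.
No j in the window works → until fails.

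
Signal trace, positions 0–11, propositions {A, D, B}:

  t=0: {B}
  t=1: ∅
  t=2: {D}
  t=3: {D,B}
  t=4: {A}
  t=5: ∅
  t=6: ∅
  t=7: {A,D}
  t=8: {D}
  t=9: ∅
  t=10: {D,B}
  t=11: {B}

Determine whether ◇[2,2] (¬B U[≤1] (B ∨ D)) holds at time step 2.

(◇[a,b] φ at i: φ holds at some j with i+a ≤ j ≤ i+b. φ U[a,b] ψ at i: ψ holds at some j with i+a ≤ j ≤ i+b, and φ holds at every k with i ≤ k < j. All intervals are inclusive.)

False

Check (¬B U[≤1] (B ∨ D)) at each j in [4,4]:
  j=4: fails
No position in the window satisfies it → formula fails.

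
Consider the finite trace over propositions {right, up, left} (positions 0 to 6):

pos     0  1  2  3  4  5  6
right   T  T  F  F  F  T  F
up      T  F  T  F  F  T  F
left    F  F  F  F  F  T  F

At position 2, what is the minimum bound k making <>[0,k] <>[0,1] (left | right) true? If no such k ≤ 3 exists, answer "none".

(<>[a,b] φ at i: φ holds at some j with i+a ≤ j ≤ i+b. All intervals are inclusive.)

2

Scan j = 2,3,… for <>[0,1] (left | right):
  j=2: fails
  j=3: fails
  j=4: holds
First hit at j=4, so smallest k = 4-2 = 2.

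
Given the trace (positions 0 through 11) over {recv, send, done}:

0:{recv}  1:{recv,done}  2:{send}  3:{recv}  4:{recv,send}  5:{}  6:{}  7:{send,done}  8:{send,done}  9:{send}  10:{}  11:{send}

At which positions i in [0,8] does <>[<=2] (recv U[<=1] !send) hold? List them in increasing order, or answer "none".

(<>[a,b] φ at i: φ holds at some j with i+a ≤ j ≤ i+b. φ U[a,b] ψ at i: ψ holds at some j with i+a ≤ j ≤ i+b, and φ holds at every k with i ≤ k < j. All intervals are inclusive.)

0, 1, 2, 3, 4, 5, 6, 8

Evaluate at each i in [0,8]:
  i=0: ✓ (witness j=0)
  i=1: ✓ (witness j=1)
  i=2: ✓ (witness j=3)
  i=3: ✓ (witness j=3)
  i=4: ✓ (witness j=4)
  i=5: ✓ (witness j=5)
  i=6: ✓ (witness j=6)
  i=7: ✗ (none in [7,9])
  i=8: ✓ (witness j=10)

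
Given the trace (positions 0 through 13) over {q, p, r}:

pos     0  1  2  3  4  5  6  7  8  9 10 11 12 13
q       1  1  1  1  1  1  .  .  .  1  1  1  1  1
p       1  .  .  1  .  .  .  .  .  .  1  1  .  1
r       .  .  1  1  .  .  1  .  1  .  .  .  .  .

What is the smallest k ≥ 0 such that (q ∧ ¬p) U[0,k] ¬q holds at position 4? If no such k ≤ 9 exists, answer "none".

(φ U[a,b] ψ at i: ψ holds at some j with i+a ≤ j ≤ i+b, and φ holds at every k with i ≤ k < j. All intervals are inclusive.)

Need earliest j ≥ 4 with ¬q, and (q ∧ ¬p) at every k in [4,j-1].
  j=4: rhs fails.
  j=5: rhs fails.
  j=6: rhs holds; lhs holds on [4,5]. k = 2.

2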